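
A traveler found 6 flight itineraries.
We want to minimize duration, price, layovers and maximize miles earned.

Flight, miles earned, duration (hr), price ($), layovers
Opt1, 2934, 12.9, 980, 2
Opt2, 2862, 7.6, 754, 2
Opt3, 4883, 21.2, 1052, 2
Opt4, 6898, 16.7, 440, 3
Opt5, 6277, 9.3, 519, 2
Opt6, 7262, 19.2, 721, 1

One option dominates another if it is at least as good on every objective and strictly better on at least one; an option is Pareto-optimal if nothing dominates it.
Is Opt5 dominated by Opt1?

Opt1 vs Opt5: Opt1 is worse on miles earned (2934 vs 6277), so it does not dominate Opt5.

No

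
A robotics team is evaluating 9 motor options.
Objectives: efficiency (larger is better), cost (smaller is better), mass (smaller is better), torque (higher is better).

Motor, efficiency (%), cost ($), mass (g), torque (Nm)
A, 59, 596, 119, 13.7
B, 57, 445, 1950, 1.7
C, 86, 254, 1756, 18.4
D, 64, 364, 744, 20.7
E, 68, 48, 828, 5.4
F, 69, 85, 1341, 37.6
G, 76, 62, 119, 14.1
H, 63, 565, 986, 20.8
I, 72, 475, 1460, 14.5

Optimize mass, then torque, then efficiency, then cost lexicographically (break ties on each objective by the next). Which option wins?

First minimize mass: best is 119, kept {A, G}.
Then maximize torque: best is 14.1, kept {G}.

G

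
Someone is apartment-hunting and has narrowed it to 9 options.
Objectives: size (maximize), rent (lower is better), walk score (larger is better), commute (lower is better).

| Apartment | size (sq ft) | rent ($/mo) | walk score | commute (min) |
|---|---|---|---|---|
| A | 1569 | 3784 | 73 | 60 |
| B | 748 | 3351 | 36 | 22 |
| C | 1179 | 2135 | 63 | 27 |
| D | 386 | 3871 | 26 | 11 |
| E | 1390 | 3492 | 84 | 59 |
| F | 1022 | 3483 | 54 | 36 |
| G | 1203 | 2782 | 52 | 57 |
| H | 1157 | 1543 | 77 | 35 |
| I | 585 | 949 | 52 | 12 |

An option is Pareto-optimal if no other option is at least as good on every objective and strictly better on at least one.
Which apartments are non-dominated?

A: not dominated (best size).
B: not dominated.
C: not dominated.
D: not dominated (best commute).
E: not dominated (best walk score).
F: dominated by C (size 1179≥1022, rent 2135≤3483, walk score 63≥54, commute 27≤36).
G: not dominated.
H: not dominated.
I: not dominated (best rent).

A, B, C, D, E, G, H, I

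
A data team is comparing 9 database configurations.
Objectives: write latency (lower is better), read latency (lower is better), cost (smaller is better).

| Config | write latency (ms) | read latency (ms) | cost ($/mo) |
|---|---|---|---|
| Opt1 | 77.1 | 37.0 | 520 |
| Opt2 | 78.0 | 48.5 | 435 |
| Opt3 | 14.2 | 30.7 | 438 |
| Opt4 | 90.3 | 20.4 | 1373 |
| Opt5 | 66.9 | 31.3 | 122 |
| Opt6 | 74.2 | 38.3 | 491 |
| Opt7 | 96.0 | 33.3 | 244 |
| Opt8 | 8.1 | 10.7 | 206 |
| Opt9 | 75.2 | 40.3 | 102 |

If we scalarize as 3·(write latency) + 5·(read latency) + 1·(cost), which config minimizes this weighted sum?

Opt1: 3·77.1 + 5·37.0 + 1·520 = 936.3
Opt2: 3·78.0 + 5·48.5 + 1·435 = 911.5
Opt3: 3·14.2 + 5·30.7 + 1·438 = 634.1
Opt4: 3·90.3 + 5·20.4 + 1·1373 = 1745.9
Opt5: 3·66.9 + 5·31.3 + 1·122 = 479.2
Opt6: 3·74.2 + 5·38.3 + 1·491 = 905.1
Opt7: 3·96.0 + 5·33.3 + 1·244 = 698.5
Opt8: 3·8.1 + 5·10.7 + 1·206 = 283.8
Opt9: 3·75.2 + 5·40.3 + 1·102 = 529.1
Lowest: Opt8 at 283.8.

Opt8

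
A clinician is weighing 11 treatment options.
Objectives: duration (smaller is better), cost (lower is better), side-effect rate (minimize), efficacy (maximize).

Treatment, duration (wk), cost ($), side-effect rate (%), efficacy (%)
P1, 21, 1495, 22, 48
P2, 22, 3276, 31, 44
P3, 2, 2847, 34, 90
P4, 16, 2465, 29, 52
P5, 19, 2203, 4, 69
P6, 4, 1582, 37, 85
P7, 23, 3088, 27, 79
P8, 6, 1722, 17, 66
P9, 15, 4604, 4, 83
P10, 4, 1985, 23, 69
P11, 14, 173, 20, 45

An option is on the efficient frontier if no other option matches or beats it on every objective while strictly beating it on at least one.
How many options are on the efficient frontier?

P1: not dominated.
P2: dominated by P1 (duration 21≤22, cost 1495≤3276, side-effect rate 22≤31, efficacy 48≥44).
P3: not dominated (best duration).
P4: dominated by P8 (duration 6≤16, cost 1722≤2465, side-effect rate 17≤29, efficacy 66≥52).
P5: not dominated.
P6: not dominated.
P7: not dominated.
P8: not dominated.
P9: not dominated.
P10: not dominated.
P11: not dominated (best cost).
Pareto-optimal: P1, P3, P5, P6, P7, P8, P9, P10, P11 → 9.

9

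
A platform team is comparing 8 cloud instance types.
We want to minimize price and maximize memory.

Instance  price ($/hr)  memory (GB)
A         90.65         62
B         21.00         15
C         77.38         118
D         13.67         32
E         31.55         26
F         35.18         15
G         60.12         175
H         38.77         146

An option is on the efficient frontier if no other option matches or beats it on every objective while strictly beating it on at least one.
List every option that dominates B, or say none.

D

D: price 13.67≤21.00, memory 32≥15 — dominates B.
Others (A, C, E, F, G, H) are each worse than B on at least one objective.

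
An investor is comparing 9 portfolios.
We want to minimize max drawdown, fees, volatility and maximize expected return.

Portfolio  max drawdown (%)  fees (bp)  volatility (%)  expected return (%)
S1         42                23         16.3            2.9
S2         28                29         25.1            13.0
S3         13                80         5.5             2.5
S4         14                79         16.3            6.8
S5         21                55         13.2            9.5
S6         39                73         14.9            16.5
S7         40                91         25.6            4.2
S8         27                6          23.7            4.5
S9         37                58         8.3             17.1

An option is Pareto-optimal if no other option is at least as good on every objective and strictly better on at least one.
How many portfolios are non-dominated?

S1: not dominated.
S2: not dominated.
S3: not dominated (best max drawdown).
S4: not dominated.
S5: not dominated.
S6: dominated by S9 (max drawdown 37≤39, fees 58≤73, volatility 8.3≤14.9, expected return 17.1≥16.5).
S7: dominated by S2 (max drawdown 28≤40, fees 29≤91, volatility 25.1≤25.6, expected return 13.0≥4.2).
S8: not dominated (best fees).
S9: not dominated (best expected return).
Pareto-optimal: S1, S2, S3, S4, S5, S8, S9 → 7.

7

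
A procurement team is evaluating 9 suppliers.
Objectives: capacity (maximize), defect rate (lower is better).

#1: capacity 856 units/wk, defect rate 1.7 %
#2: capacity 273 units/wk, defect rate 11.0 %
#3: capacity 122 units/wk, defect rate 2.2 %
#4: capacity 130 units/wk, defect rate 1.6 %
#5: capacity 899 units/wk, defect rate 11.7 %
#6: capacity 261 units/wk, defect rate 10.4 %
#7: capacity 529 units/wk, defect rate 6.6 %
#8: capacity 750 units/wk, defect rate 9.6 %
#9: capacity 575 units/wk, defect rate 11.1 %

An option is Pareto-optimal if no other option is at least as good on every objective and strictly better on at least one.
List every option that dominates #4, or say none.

none

#1: worse on defect rate (1.7 vs 1.6).
#2: worse on defect rate (11.0 vs 1.6).
#3: worse on capacity (122 vs 130).
#5: worse on defect rate (11.7 vs 1.6).
#6: worse on defect rate (10.4 vs 1.6).
#7: worse on defect rate (6.6 vs 1.6).
#8: worse on defect rate (9.6 vs 1.6).
#9: worse on defect rate (11.1 vs 1.6).
No option dominates #4.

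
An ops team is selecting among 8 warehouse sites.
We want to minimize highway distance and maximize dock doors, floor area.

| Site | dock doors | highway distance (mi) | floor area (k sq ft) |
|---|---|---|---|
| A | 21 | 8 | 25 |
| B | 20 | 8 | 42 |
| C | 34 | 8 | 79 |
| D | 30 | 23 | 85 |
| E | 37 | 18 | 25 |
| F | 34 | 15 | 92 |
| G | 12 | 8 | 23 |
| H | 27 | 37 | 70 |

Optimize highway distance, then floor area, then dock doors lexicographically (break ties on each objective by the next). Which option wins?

C

First minimize highway distance: best is 8, kept {A, B, C, G}.
Then maximize floor area: best is 79, kept {C}.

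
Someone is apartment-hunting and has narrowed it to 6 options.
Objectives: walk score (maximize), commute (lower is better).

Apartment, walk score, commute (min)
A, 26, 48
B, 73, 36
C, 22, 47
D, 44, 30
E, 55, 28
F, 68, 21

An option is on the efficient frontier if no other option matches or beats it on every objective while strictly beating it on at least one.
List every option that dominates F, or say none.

none

A: worse on walk score (26 vs 68).
B: worse on commute (36 vs 21).
C: worse on walk score (22 vs 68).
D: worse on walk score (44 vs 68).
E: worse on walk score (55 vs 68).
No option dominates F.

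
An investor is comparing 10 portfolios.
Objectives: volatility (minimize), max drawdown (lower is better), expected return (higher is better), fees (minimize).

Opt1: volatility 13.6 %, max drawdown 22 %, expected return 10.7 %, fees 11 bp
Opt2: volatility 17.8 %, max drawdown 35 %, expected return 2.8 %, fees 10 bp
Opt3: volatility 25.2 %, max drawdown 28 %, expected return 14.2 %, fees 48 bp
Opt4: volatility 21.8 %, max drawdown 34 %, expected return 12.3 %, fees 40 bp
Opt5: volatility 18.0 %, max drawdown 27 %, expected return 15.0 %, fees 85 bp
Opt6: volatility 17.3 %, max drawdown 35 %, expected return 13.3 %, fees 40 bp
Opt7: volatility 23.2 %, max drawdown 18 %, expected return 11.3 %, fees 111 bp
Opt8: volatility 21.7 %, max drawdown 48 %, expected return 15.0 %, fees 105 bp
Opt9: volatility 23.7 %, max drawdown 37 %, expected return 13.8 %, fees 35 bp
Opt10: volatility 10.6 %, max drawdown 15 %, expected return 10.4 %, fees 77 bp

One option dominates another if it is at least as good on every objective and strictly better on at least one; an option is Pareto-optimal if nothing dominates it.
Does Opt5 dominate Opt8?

Yes

Opt5 vs Opt8: volatility 18.0≤21.7, max drawdown 27≤48, expected return 15.0≥15.0, fees 85≤105 — Opt5 is at least as good on every objective with at least one strict improvement.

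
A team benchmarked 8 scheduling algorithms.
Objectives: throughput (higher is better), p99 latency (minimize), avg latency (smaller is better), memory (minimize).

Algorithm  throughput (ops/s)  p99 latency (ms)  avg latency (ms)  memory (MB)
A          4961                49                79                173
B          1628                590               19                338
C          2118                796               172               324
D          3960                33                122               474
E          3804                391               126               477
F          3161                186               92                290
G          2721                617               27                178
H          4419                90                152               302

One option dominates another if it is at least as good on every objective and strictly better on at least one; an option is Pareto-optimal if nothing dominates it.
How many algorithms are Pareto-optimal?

4

A: not dominated (best throughput).
B: not dominated (best avg latency).
C: dominated by A (throughput 4961≥2118, p99 latency 49≤796, avg latency 79≤172, memory 173≤324).
D: not dominated (best p99 latency).
E: dominated by A (throughput 4961≥3804, p99 latency 49≤391, avg latency 79≤126, memory 173≤477).
F: dominated by A (throughput 4961≥3161, p99 latency 49≤186, avg latency 79≤92, memory 173≤290).
G: not dominated.
H: dominated by A (throughput 4961≥4419, p99 latency 49≤90, avg latency 79≤152, memory 173≤302).
Pareto-optimal: A, B, D, G → 4.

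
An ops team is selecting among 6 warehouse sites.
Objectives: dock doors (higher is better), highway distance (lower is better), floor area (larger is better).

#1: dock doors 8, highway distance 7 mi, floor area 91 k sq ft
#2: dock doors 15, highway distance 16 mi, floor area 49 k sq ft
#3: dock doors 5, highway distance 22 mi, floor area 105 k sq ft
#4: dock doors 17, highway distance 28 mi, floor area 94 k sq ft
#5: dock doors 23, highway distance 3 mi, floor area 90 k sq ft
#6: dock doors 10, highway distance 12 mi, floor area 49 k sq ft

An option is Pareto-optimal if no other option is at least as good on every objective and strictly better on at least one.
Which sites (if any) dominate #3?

none

#1: worse on floor area (91 vs 105).
#2: worse on floor area (49 vs 105).
#4: worse on highway distance (28 vs 22).
#5: worse on floor area (90 vs 105).
#6: worse on floor area (49 vs 105).
No option dominates #3.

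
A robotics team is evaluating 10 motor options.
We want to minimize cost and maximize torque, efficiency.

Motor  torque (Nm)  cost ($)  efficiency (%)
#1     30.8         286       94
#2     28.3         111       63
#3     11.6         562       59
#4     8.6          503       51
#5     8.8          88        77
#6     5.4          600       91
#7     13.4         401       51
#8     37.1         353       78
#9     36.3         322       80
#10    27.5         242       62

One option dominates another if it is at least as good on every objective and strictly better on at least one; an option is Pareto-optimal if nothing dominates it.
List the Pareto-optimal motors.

#1, #2, #5, #8, #9

#1: not dominated (best efficiency).
#2: not dominated.
#3: dominated by #1 (torque 30.8≥11.6, cost 286≤562, efficiency 94≥59).
#4: dominated by #1 (torque 30.8≥8.6, cost 286≤503, efficiency 94≥51).
#5: not dominated (best cost).
#6: dominated by #1 (torque 30.8≥5.4, cost 286≤600, efficiency 94≥91).
#7: dominated by #1 (torque 30.8≥13.4, cost 286≤401, efficiency 94≥51).
#8: not dominated (best torque).
#9: not dominated.
#10: dominated by #2 (torque 28.3≥27.5, cost 111≤242, efficiency 63≥62).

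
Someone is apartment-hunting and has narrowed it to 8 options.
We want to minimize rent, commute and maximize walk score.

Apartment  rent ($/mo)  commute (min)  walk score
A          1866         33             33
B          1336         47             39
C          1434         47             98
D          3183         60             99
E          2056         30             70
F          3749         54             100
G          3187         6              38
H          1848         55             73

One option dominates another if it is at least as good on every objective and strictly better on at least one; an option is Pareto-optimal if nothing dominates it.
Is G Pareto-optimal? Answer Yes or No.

Yes

A: worse on commute (33 vs 6).
B: worse on commute (47 vs 6).
C: worse on commute (47 vs 6).
D: worse on commute (60 vs 6).
E: worse on commute (30 vs 6).
F: worse on rent (3749 vs 3187).
H: worse on commute (55 vs 6).
No option is at least as good as G on every objective and strictly better on one.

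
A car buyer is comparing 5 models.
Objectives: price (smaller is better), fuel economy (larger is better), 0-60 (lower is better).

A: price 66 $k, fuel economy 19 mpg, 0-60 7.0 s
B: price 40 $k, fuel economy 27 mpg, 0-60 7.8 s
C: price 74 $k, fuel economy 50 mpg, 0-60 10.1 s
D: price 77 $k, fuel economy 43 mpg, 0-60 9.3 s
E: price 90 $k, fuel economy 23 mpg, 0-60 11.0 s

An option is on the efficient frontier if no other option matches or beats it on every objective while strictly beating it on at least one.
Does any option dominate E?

B vs E: price 40≤90, fuel economy 27≥23, 0-60 7.8≤11.0 — B is at least as good on every objective and strictly better on at least one, so B dominates E.

Yes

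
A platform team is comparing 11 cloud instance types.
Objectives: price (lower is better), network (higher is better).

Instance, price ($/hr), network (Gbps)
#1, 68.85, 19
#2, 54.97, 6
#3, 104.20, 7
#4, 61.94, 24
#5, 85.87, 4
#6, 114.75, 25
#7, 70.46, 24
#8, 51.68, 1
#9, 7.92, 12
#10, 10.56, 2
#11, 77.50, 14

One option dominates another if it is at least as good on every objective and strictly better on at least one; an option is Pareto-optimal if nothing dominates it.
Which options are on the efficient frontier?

#1: dominated by #4 (price 61.94≤68.85, network 24≥19).
#2: dominated by #9 (price 7.92≤54.97, network 12≥6).
#3: dominated by #1 (price 68.85≤104.20, network 19≥7).
#4: not dominated.
#5: dominated by #1 (price 68.85≤85.87, network 19≥4).
#6: not dominated (best network).
#7: dominated by #4 (price 61.94≤70.46, network 24≥24).
#8: dominated by #9 (price 7.92≤51.68, network 12≥1).
#9: not dominated (best price).
#10: dominated by #9 (price 7.92≤10.56, network 12≥2).
#11: dominated by #1 (price 68.85≤77.50, network 19≥14).

#4, #6, #9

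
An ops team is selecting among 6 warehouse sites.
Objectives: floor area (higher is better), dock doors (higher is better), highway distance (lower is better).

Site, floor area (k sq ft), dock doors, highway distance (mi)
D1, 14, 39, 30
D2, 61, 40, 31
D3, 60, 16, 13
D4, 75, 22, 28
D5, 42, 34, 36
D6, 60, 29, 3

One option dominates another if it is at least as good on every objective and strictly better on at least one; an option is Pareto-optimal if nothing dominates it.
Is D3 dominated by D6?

Yes

D6 vs D3: floor area 60≥60, dock doors 29≥16, highway distance 3≤13 — D6 is at least as good on every objective with at least one strict improvement.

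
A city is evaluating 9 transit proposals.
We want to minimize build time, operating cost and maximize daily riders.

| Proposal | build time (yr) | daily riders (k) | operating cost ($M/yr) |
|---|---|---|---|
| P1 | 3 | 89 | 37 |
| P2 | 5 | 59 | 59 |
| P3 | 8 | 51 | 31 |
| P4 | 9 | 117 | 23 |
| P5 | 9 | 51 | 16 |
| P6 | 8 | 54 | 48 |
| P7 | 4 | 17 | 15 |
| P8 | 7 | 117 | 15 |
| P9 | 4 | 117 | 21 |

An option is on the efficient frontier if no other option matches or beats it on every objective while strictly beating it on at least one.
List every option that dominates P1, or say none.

none

P2: worse on build time (5 vs 3).
P3: worse on build time (8 vs 3).
P4: worse on build time (9 vs 3).
P5: worse on build time (9 vs 3).
P6: worse on build time (8 vs 3).
P7: worse on build time (4 vs 3).
P8: worse on build time (7 vs 3).
P9: worse on build time (4 vs 3).
No option dominates P1.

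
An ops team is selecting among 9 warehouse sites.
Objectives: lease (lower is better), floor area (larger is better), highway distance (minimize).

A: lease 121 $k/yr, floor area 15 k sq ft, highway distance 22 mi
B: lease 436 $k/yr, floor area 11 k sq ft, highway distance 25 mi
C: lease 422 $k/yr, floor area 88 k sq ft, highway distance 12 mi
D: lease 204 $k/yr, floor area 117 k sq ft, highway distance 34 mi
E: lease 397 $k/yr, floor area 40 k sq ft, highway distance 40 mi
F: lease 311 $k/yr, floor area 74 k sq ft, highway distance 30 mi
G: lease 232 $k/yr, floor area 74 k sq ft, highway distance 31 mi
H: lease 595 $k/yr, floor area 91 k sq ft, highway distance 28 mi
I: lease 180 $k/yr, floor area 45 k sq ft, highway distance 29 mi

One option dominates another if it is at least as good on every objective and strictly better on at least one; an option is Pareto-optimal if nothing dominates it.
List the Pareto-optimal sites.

A, C, D, F, G, H, I

A: not dominated (best lease).
B: dominated by A (lease 121≤436, floor area 15≥11, highway distance 22≤25).
C: not dominated (best highway distance).
D: not dominated (best floor area).
E: dominated by D (lease 204≤397, floor area 117≥40, highway distance 34≤40).
F: not dominated.
G: not dominated.
H: not dominated.
I: not dominated.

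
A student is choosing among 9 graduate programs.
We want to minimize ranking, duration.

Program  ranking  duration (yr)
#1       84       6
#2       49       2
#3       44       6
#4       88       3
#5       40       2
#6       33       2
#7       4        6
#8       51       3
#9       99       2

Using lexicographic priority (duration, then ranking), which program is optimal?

#6

First minimize duration: best is 2, kept {#2, #5, #6, #9}.
Then minimize ranking: best is 33, kept {#6}.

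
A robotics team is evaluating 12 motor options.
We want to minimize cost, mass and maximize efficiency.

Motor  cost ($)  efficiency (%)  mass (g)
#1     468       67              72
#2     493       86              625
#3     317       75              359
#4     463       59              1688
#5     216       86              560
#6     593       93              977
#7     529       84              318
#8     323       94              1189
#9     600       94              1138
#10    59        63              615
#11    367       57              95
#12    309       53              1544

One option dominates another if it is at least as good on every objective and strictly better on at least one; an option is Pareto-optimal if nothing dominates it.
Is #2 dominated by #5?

Yes

#5 vs #2: cost 216≤493, efficiency 86≥86, mass 560≤625 — #5 is at least as good on every objective with at least one strict improvement.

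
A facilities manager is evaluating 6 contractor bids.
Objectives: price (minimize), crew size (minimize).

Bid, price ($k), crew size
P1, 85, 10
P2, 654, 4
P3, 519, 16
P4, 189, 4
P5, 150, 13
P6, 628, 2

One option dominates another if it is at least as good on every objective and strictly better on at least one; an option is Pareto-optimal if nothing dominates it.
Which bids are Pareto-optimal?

P1: not dominated (best price).
P2: dominated by P4 (price 189≤654, crew size 4≤4).
P3: dominated by P1 (price 85≤519, crew size 10≤16).
P4: not dominated.
P5: dominated by P1 (price 85≤150, crew size 10≤13).
P6: not dominated (best crew size).

P1, P4, P6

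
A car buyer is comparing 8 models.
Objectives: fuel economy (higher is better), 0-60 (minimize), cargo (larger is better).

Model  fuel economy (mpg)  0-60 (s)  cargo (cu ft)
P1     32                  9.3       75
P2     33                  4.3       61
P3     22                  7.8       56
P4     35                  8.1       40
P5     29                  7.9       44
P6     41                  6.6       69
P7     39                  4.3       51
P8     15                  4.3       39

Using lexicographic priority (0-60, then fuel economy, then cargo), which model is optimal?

First minimize 0-60: best is 4.3, kept {P2, P7, P8}.
Then maximize fuel economy: best is 39, kept {P7}.

P7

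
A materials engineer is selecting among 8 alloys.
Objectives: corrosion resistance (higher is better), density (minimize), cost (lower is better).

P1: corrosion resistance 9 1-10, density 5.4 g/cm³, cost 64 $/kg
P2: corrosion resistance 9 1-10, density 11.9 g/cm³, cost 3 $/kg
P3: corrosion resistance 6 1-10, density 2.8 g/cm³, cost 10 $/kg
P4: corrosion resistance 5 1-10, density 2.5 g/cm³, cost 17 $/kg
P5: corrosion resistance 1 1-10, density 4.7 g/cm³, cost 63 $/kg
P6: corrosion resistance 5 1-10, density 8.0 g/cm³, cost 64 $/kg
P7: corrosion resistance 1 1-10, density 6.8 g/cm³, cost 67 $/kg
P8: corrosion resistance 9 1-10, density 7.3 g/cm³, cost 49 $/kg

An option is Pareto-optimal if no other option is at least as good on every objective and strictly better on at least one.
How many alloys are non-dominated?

5

P1: not dominated.
P2: not dominated (best cost).
P3: not dominated.
P4: not dominated (best density).
P5: dominated by P3 (corrosion resistance 6≥1, density 2.8≤4.7, cost 10≤63).
P6: dominated by P1 (corrosion resistance 9≥5, density 5.4≤8.0, cost 64≤64).
P7: dominated by P1 (corrosion resistance 9≥1, density 5.4≤6.8, cost 64≤67).
P8: not dominated.
Pareto-optimal: P1, P2, P3, P4, P8 → 5.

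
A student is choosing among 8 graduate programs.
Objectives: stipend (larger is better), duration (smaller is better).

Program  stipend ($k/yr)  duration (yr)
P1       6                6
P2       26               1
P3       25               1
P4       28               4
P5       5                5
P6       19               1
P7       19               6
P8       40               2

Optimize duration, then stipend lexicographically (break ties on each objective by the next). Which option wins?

P2

First minimize duration: best is 1, kept {P2, P3, P6}.
Then maximize stipend: best is 26, kept {P2}.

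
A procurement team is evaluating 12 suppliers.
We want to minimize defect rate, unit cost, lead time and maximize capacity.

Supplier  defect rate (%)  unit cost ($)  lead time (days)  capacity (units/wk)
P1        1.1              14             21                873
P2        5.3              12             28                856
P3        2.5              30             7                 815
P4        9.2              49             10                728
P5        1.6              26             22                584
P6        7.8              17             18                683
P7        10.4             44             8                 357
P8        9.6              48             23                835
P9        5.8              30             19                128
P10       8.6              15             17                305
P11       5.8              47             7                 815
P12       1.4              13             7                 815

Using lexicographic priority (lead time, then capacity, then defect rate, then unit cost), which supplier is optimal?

P12

First minimize lead time: best is 7, kept {P3, P11, P12}.
Then maximize capacity: best is 815, kept {P3, P11, P12}.
Then minimize defect rate: best is 1.4, kept {P12}.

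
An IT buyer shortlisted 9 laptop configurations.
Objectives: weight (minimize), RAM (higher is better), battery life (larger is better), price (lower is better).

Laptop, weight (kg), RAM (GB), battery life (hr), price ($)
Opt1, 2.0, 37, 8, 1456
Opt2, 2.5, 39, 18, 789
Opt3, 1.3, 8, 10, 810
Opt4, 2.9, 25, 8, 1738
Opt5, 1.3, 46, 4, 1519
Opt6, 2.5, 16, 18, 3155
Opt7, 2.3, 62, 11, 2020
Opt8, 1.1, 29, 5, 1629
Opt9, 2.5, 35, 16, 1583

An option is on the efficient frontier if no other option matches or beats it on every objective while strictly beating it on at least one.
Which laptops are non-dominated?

Opt1, Opt2, Opt3, Opt5, Opt7, Opt8

Opt1: not dominated.
Opt2: not dominated (best price).
Opt3: not dominated.
Opt4: dominated by Opt1 (weight 2.0≤2.9, RAM 37≥25, battery life 8≥8, price 1456≤1738).
Opt5: not dominated.
Opt6: dominated by Opt2 (weight 2.5≤2.5, RAM 39≥16, battery life 18≥18, price 789≤3155).
Opt7: not dominated (best RAM).
Opt8: not dominated (best weight).
Opt9: dominated by Opt2 (weight 2.5≤2.5, RAM 39≥35, battery life 18≥16, price 789≤1583).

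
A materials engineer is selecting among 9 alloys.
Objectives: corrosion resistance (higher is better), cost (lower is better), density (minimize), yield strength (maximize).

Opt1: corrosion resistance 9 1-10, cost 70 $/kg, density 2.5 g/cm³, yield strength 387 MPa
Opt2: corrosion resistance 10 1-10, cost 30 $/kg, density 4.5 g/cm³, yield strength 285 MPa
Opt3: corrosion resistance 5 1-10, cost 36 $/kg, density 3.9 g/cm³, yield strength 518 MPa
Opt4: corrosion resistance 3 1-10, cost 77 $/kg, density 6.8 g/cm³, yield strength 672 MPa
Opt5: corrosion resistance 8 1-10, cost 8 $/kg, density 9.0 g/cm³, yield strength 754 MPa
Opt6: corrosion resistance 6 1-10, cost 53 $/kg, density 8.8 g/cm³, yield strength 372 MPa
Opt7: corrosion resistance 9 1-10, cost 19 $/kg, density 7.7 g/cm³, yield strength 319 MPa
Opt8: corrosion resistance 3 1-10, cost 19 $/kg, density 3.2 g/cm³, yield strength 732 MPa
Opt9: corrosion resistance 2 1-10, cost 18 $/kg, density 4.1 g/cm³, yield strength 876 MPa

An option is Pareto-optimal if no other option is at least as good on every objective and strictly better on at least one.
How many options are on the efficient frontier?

8

Opt1: not dominated (best density).
Opt2: not dominated (best corrosion resistance).
Opt3: not dominated.
Opt4: dominated by Opt8 (corrosion resistance 3≥3, cost 19≤77, density 3.2≤6.8, yield strength 732≥672).
Opt5: not dominated (best cost).
Opt6: not dominated.
Opt7: not dominated.
Opt8: not dominated.
Opt9: not dominated (best yield strength).
Pareto-optimal: Opt1, Opt2, Opt3, Opt5, Opt6, Opt7, Opt8, Opt9 → 8.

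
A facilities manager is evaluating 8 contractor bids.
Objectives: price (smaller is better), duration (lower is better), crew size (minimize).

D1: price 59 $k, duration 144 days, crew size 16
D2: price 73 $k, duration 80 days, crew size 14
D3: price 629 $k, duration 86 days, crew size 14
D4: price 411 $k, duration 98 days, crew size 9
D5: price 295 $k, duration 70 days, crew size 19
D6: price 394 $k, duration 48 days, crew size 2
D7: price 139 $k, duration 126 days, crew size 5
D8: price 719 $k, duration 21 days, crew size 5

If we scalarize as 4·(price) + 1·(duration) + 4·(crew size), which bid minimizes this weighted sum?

D2

D1: 4·59 + 1·144 + 4·16 = 444
D2: 4·73 + 1·80 + 4·14 = 428
D3: 4·629 + 1·86 + 4·14 = 2658
D4: 4·411 + 1·98 + 4·9 = 1778
D5: 4·295 + 1·70 + 4·19 = 1326
D6: 4·394 + 1·48 + 4·2 = 1632
D7: 4·139 + 1·126 + 4·5 = 702
D8: 4·719 + 1·21 + 4·5 = 2917
Lowest: D2 at 428.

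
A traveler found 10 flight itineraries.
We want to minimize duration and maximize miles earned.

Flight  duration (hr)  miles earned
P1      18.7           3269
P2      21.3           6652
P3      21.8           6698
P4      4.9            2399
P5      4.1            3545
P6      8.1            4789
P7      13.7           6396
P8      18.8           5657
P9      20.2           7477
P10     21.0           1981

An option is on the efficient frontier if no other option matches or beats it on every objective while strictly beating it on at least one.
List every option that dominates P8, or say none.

P7: duration 13.7≤18.8, miles earned 6396≥5657 — dominates P8.
Others (P1, P2, P3, P4, P5, P6, P9, P10) are each worse than P8 on at least one objective.

P7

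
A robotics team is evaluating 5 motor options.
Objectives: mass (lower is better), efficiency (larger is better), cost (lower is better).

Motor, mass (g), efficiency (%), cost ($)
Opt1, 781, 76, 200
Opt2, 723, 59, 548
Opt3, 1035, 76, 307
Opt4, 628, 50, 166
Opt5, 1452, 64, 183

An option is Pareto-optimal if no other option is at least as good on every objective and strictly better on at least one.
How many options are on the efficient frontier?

4

Opt1: not dominated.
Opt2: not dominated.
Opt3: dominated by Opt1 (mass 781≤1035, efficiency 76≥76, cost 200≤307).
Opt4: not dominated (best mass).
Opt5: not dominated.
Pareto-optimal: Opt1, Opt2, Opt4, Opt5 → 4.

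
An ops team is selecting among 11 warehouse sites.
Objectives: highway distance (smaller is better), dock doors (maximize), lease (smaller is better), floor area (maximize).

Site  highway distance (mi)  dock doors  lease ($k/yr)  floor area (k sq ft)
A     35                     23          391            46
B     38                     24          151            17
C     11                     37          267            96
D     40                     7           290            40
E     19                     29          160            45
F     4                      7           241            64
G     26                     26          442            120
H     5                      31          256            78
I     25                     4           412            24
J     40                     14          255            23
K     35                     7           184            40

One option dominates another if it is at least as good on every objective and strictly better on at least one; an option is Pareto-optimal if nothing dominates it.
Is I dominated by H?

Yes

H vs I: highway distance 5≤25, dock doors 31≥4, lease 256≤412, floor area 78≥24 — H is at least as good on every objective with at least one strict improvement.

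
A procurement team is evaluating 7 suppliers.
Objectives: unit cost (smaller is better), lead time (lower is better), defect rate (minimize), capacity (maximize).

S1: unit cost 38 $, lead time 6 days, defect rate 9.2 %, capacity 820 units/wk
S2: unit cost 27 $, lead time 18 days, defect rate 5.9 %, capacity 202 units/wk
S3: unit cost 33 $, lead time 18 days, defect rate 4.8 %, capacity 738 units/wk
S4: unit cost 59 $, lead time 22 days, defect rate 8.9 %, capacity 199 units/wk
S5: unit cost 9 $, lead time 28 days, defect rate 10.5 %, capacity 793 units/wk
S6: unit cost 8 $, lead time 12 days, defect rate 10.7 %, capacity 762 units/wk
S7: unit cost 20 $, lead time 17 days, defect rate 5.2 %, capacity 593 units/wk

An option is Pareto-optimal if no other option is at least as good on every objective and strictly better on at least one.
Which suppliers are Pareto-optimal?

S1: not dominated (best lead time).
S2: dominated by S7 (unit cost 20≤27, lead time 17≤18, defect rate 5.2≤5.9, capacity 593≥202).
S3: not dominated (best defect rate).
S4: dominated by S2 (unit cost 27≤59, lead time 18≤22, defect rate 5.9≤8.9, capacity 202≥199).
S5: not dominated.
S6: not dominated (best unit cost).
S7: not dominated.

S1, S3, S5, S6, S7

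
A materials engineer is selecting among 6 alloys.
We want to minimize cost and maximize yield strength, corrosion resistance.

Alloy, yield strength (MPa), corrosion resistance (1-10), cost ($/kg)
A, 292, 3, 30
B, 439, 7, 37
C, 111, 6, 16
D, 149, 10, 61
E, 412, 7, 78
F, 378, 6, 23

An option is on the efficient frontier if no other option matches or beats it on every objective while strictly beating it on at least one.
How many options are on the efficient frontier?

A: dominated by F (yield strength 378≥292, corrosion resistance 6≥3, cost 23≤30).
B: not dominated (best yield strength).
C: not dominated (best cost).
D: not dominated (best corrosion resistance).
E: dominated by B (yield strength 439≥412, corrosion resistance 7≥7, cost 37≤78).
F: not dominated.
Pareto-optimal: B, C, D, F → 4.

4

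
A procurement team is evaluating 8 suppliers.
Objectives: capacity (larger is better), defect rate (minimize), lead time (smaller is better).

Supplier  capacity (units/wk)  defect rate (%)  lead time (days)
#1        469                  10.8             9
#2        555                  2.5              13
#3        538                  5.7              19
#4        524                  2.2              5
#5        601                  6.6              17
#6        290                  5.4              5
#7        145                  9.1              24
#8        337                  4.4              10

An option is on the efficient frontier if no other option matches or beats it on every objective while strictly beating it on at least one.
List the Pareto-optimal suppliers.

#1: dominated by #4 (capacity 524≥469, defect rate 2.2≤10.8, lead time 5≤9).
#2: not dominated.
#3: dominated by #2 (capacity 555≥538, defect rate 2.5≤5.7, lead time 13≤19).
#4: not dominated (best defect rate).
#5: not dominated (best capacity).
#6: dominated by #4 (capacity 524≥290, defect rate 2.2≤5.4, lead time 5≤5).
#7: dominated by #2 (capacity 555≥145, defect rate 2.5≤9.1, lead time 13≤24).
#8: dominated by #4 (capacity 524≥337, defect rate 2.2≤4.4, lead time 5≤10).

#2, #4, #5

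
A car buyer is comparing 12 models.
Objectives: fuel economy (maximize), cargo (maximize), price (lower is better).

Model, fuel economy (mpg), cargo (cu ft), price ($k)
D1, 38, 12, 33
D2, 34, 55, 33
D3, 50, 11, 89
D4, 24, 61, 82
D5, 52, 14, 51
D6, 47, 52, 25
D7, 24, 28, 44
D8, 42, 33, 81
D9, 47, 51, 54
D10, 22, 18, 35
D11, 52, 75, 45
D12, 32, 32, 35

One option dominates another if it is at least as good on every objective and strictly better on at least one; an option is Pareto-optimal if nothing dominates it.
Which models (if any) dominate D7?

D2, D6, D12

D2: fuel economy 34≥24, cargo 55≥28, price 33≤44 — dominates D7.
D6: fuel economy 47≥24, cargo 52≥28, price 25≤44 — dominates D7.
D12: fuel economy 32≥24, cargo 32≥28, price 35≤44 — dominates D7.
Others (D1, D3, D4, D5, D8, D9, D10, D11) are each worse than D7 on at least one objective.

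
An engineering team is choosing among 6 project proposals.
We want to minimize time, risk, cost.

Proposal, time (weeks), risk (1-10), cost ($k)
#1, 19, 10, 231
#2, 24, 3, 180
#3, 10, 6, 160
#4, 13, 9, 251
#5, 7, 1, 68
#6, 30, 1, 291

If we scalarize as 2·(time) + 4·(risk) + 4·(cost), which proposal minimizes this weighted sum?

#1: 2·19 + 4·10 + 4·231 = 1002
#2: 2·24 + 4·3 + 4·180 = 780
#3: 2·10 + 4·6 + 4·160 = 684
#4: 2·13 + 4·9 + 4·251 = 1066
#5: 2·7 + 4·1 + 4·68 = 290
#6: 2·30 + 4·1 + 4·291 = 1228
Lowest: #5 at 290.

#5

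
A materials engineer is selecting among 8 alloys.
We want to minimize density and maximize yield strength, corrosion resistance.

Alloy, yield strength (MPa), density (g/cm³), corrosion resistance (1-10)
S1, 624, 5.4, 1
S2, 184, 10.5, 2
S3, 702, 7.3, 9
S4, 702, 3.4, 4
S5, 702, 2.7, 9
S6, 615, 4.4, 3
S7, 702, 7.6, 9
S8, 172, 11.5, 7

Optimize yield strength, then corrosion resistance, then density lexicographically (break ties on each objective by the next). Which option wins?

First maximize yield strength: best is 702, kept {S3, S4, S5, S7}.
Then maximize corrosion resistance: best is 9, kept {S3, S5, S7}.
Then minimize density: best is 2.7, kept {S5}.

S5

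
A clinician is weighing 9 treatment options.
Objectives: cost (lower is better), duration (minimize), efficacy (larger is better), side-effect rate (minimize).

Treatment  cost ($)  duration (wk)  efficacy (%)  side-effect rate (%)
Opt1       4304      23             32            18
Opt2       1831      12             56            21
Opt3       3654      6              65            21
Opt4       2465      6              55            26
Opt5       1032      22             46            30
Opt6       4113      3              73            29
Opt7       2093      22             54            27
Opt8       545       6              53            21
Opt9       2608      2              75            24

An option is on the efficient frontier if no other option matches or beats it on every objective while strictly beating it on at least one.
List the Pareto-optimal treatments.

Opt1, Opt2, Opt3, Opt4, Opt8, Opt9

Opt1: not dominated (best side-effect rate).
Opt2: not dominated.
Opt3: not dominated.
Opt4: not dominated.
Opt5: dominated by Opt8 (cost 545≤1032, duration 6≤22, efficacy 53≥46, side-effect rate 21≤30).
Opt6: dominated by Opt9 (cost 2608≤4113, duration 2≤3, efficacy 75≥73, side-effect rate 24≤29).
Opt7: dominated by Opt2 (cost 1831≤2093, duration 12≤22, efficacy 56≥54, side-effect rate 21≤27).
Opt8: not dominated (best cost).
Opt9: not dominated (best duration).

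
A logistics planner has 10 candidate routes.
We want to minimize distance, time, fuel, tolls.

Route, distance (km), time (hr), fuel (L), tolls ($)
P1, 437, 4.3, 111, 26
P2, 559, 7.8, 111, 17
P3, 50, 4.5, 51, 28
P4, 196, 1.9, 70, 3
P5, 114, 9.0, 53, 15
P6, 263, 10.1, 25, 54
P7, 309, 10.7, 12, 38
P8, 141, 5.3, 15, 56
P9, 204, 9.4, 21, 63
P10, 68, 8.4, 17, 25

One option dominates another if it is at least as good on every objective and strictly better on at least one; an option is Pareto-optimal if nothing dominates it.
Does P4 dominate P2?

Yes

P4 vs P2: distance 196≤559, time 1.9≤7.8, fuel 70≤111, tolls 3≤17 — P4 is at least as good on every objective with at least one strict improvement.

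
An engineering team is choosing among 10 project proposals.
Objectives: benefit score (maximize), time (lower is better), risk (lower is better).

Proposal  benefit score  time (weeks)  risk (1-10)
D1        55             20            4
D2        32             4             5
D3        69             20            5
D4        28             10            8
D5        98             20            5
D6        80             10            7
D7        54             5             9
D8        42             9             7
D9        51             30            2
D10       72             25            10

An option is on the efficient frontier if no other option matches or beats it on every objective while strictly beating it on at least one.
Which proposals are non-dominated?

D1, D2, D5, D6, D7, D8, D9

D1: not dominated.
D2: not dominated (best time).
D3: dominated by D5 (benefit score 98≥69, time 20≤20, risk 5≤5).
D4: dominated by D2 (benefit score 32≥28, time 4≤10, risk 5≤8).
D5: not dominated (best benefit score).
D6: not dominated.
D7: not dominated.
D8: not dominated.
D9: not dominated (best risk).
D10: dominated by D5 (benefit score 98≥72, time 20≤25, risk 5≤10).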